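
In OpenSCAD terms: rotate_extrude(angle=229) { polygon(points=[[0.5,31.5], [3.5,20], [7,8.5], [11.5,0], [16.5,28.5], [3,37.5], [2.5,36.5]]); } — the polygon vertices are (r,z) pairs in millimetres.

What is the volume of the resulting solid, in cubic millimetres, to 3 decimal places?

Profile (r,z), 7 vertices: (0.5,31.5) (3.5,20) (7,8.5) (11.5,0) (16.5,28.5) (3,37.5) (2.5,36.5)
edge 0: (0.5,31.5)→(3.5,20)  cross = 0.5·20 − 3.5·31.5 = -100.2500; (r_i+r_j)·cross = 4·-100.2500 = -401.0000
edge 1: (3.5,20)→(7,8.5)  cross = 3.5·8.5 − 7·20 = -110.2500; (r_i+r_j)·cross = 10.5·-110.2500 = -1157.6250
edge 2: (7,8.5)→(11.5,0)  cross = 7·0 − 11.5·8.5 = -97.7500; (r_i+r_j)·cross = 18.5·-97.7500 = -1808.3750
edge 3: (11.5,0)→(16.5,28.5)  cross = 11.5·28.5 − 16.5·0 = 327.7500; (r_i+r_j)·cross = 28·327.7500 = 9177.0000
edge 4: (16.5,28.5)→(3,37.5)  cross = 16.5·37.5 − 3·28.5 = 533.2500; (r_i+r_j)·cross = 19.5·533.2500 = 10398.3750
edge 5: (3,37.5)→(2.5,36.5)  cross = 3·36.5 − 2.5·37.5 = 15.7500; (r_i+r_j)·cross = 5.5·15.7500 = 86.6250
edge 6: (2.5,36.5)→(0.5,31.5)  cross = 2.5·31.5 − 0.5·36.5 = 60.5000; (r_i+r_j)·cross = 3·60.5000 = 181.5000
Σcross = 629.0000 → A = |Σcross|/2 = 314.5000 mm²
Σ(r_i+r_j)·cross = 16476.5000 → first moment M = |Σ|/6 = 2746.0833
R_c = M/A = 2746.0833/314.5000 = 8.7316 mm
θ = 229° = 3.996804 rad
V = θ·R_c·A = 3.996804·8.7316·314.5000 = 10975.557 mm³

Volume = 10975.557 mm³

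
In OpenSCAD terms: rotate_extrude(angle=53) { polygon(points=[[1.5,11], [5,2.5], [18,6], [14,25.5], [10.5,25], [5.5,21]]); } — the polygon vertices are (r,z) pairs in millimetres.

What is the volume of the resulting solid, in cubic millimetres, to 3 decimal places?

Volume = 2292.211 mm³

Profile (r,z), 6 vertices: (1.5,11) (5,2.5) (18,6) (14,25.5) (10.5,25) (5.5,21)
edge 0: (1.5,11)→(5,2.5)  cross = 1.5·2.5 − 5·11 = -51.2500; (r_i+r_j)·cross = 6.5·-51.2500 = -333.1250
edge 1: (5,2.5)→(18,6)  cross = 5·6 − 18·2.5 = -15.0000; (r_i+r_j)·cross = 23·-15.0000 = -345.0000
edge 2: (18,6)→(14,25.5)  cross = 18·25.5 − 14·6 = 375.0000; (r_i+r_j)·cross = 32·375.0000 = 12000.0000
edge 3: (14,25.5)→(10.5,25)  cross = 14·25 − 10.5·25.5 = 82.2500; (r_i+r_j)·cross = 24.5·82.2500 = 2015.1250
edge 4: (10.5,25)→(5.5,21)  cross = 10.5·21 − 5.5·25 = 83.0000; (r_i+r_j)·cross = 16·83.0000 = 1328.0000
edge 5: (5.5,21)→(1.5,11)  cross = 5.5·11 − 1.5·21 = 29.0000; (r_i+r_j)·cross = 7·29.0000 = 203.0000
Σcross = 503.0000 → A = |Σcross|/2 = 251.5000 mm²
Σ(r_i+r_j)·cross = 14868.0000 → first moment M = |Σ|/6 = 2478.0000
R_c = M/A = 2478.0000/251.5000 = 9.8529 mm
θ = 53° = 0.925025 rad
V = θ·R_c·A = 0.925025·9.8529·251.5000 = 2292.211 mm³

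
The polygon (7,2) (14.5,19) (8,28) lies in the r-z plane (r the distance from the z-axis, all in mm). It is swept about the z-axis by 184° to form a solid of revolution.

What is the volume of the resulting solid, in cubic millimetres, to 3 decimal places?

Volume = 2810.515 mm³

Profile (r,z), 3 vertices: (7,2) (14.5,19) (8,28)
edge 0: (7,2)→(14.5,19)  cross = 7·19 − 14.5·2 = 104.0000; (r_i+r_j)·cross = 21.5·104.0000 = 2236.0000
edge 1: (14.5,19)→(8,28)  cross = 14.5·28 − 8·19 = 254.0000; (r_i+r_j)·cross = 22.5·254.0000 = 5715.0000
edge 2: (8,28)→(7,2)  cross = 8·2 − 7·28 = -180.0000; (r_i+r_j)·cross = 15·-180.0000 = -2700.0000
Σcross = 178.0000 → A = |Σcross|/2 = 89.0000 mm²
Σ(r_i+r_j)·cross = 5251.0000 → first moment M = |Σ|/6 = 875.1667
R_c = M/A = 875.1667/89.0000 = 9.8333 mm
θ = 184° = 3.211406 rad
V = θ·R_c·A = 3.211406·9.8333·89.0000 = 2810.515 mm³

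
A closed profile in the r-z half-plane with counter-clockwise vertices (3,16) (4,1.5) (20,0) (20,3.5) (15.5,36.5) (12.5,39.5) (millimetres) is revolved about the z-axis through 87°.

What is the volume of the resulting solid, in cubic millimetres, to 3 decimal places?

Volume = 7917.096 mm³

Profile (r,z), 6 vertices: (3,16) (4,1.5) (20,0) (20,3.5) (15.5,36.5) (12.5,39.5)
edge 0: (3,16)→(4,1.5)  cross = 3·1.5 − 4·16 = -59.5000; (r_i+r_j)·cross = 7·-59.5000 = -416.5000
edge 1: (4,1.5)→(20,0)  cross = 4·0 − 20·1.5 = -30.0000; (r_i+r_j)·cross = 24·-30.0000 = -720.0000
edge 2: (20,0)→(20,3.5)  cross = 20·3.5 − 20·0 = 70.0000; (r_i+r_j)·cross = 40·70.0000 = 2800.0000
edge 3: (20,3.5)→(15.5,36.5)  cross = 20·36.5 − 15.5·3.5 = 675.7500; (r_i+r_j)·cross = 35.5·675.7500 = 23989.1250
edge 4: (15.5,36.5)→(12.5,39.5)  cross = 15.5·39.5 − 12.5·36.5 = 156.0000; (r_i+r_j)·cross = 28·156.0000 = 4368.0000
edge 5: (12.5,39.5)→(3,16)  cross = 12.5·16 − 3·39.5 = 81.5000; (r_i+r_j)·cross = 15.5·81.5000 = 1263.2500
Σcross = 893.7500 → A = |Σcross|/2 = 446.8750 mm²
Σ(r_i+r_j)·cross = 31283.8750 → first moment M = |Σ|/6 = 5213.9792
R_c = M/A = 5213.9792/446.8750 = 11.6676 mm
θ = 87° = 1.518436 rad
V = θ·R_c·A = 1.518436·11.6676·446.8750 = 7917.096 mm³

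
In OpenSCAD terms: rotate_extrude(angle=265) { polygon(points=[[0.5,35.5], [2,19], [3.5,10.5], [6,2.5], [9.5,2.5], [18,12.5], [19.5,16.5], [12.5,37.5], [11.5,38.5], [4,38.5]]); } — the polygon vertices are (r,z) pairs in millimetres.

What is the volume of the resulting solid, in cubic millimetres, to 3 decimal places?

Volume = 20040.656 mm³

Profile (r,z), 10 vertices: (0.5,35.5) (2,19) (3.5,10.5) (6,2.5) (9.5,2.5) (18,12.5) (19.5,16.5) (12.5,37.5) (11.5,38.5) (4,38.5)
edge 0: (0.5,35.5)→(2,19)  cross = 0.5·19 − 2·35.5 = -61.5000; (r_i+r_j)·cross = 2.5·-61.5000 = -153.7500
edge 1: (2,19)→(3.5,10.5)  cross = 2·10.5 − 3.5·19 = -45.5000; (r_i+r_j)·cross = 5.5·-45.5000 = -250.2500
edge 2: (3.5,10.5)→(6,2.5)  cross = 3.5·2.5 − 6·10.5 = -54.2500; (r_i+r_j)·cross = 9.5·-54.2500 = -515.3750
edge 3: (6,2.5)→(9.5,2.5)  cross = 6·2.5 − 9.5·2.5 = -8.7500; (r_i+r_j)·cross = 15.5·-8.7500 = -135.6250
edge 4: (9.5,2.5)→(18,12.5)  cross = 9.5·12.5 − 18·2.5 = 73.7500; (r_i+r_j)·cross = 27.5·73.7500 = 2028.1250
edge 5: (18,12.5)→(19.5,16.5)  cross = 18·16.5 − 19.5·12.5 = 53.2500; (r_i+r_j)·cross = 37.5·53.2500 = 1996.8750
edge 6: (19.5,16.5)→(12.5,37.5)  cross = 19.5·37.5 − 12.5·16.5 = 525.0000; (r_i+r_j)·cross = 32·525.0000 = 16800.0000
edge 7: (12.5,37.5)→(11.5,38.5)  cross = 12.5·38.5 − 11.5·37.5 = 50.0000; (r_i+r_j)·cross = 24·50.0000 = 1200.0000
edge 8: (11.5,38.5)→(4,38.5)  cross = 11.5·38.5 − 4·38.5 = 288.7500; (r_i+r_j)·cross = 15.5·288.7500 = 4475.6250
edge 9: (4,38.5)→(0.5,35.5)  cross = 4·35.5 − 0.5·38.5 = 122.7500; (r_i+r_j)·cross = 4.5·122.7500 = 552.3750
Σcross = 943.5000 → A = |Σcross|/2 = 471.7500 mm²
Σ(r_i+r_j)·cross = 25998.0000 → first moment M = |Σ|/6 = 4333.0000
R_c = M/A = 4333.0000/471.7500 = 9.1849 mm
θ = 265° = 4.625123 rad
V = θ·R_c·A = 4.625123·9.1849·471.7500 = 20040.656 mm³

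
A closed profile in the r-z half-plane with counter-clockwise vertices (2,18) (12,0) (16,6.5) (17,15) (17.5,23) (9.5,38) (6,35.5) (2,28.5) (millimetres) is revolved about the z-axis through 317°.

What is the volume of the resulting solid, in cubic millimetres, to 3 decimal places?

Volume = 20592.340 mm³

Profile (r,z), 8 vertices: (2,18) (12,0) (16,6.5) (17,15) (17.5,23) (9.5,38) (6,35.5) (2,28.5)
edge 0: (2,18)→(12,0)  cross = 2·0 − 12·18 = -216.0000; (r_i+r_j)·cross = 14·-216.0000 = -3024.0000
edge 1: (12,0)→(16,6.5)  cross = 12·6.5 − 16·0 = 78.0000; (r_i+r_j)·cross = 28·78.0000 = 2184.0000
edge 2: (16,6.5)→(17,15)  cross = 16·15 − 17·6.5 = 129.5000; (r_i+r_j)·cross = 33·129.5000 = 4273.5000
edge 3: (17,15)→(17.5,23)  cross = 17·23 − 17.5·15 = 128.5000; (r_i+r_j)·cross = 34.5·128.5000 = 4433.2500
edge 4: (17.5,23)→(9.5,38)  cross = 17.5·38 − 9.5·23 = 446.5000; (r_i+r_j)·cross = 27·446.5000 = 12055.5000
edge 5: (9.5,38)→(6,35.5)  cross = 9.5·35.5 − 6·38 = 109.2500; (r_i+r_j)·cross = 15.5·109.2500 = 1693.3750
edge 6: (6,35.5)→(2,28.5)  cross = 6·28.5 − 2·35.5 = 100.0000; (r_i+r_j)·cross = 8·100.0000 = 800.0000
edge 7: (2,28.5)→(2,18)  cross = 2·18 − 2·28.5 = -21.0000; (r_i+r_j)·cross = 4·-21.0000 = -84.0000
Σcross = 754.7500 → A = |Σcross|/2 = 377.3750 mm²
Σ(r_i+r_j)·cross = 22331.6250 → first moment M = |Σ|/6 = 3721.9375
R_c = M/A = 3721.9375/377.3750 = 9.8627 mm
θ = 317° = 5.532694 rad
V = θ·R_c·A = 5.532694·9.8627·377.3750 = 20592.340 mm³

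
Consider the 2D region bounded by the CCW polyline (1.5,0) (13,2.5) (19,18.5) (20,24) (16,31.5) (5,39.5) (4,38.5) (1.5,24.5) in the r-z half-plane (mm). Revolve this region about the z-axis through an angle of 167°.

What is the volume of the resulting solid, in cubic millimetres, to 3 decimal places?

Volume = 14003.433 mm³

Profile (r,z), 8 vertices: (1.5,0) (13,2.5) (19,18.5) (20,24) (16,31.5) (5,39.5) (4,38.5) (1.5,24.5)
edge 0: (1.5,0)→(13,2.5)  cross = 1.5·2.5 − 13·0 = 3.7500; (r_i+r_j)·cross = 14.5·3.7500 = 54.3750
edge 1: (13,2.5)→(19,18.5)  cross = 13·18.5 − 19·2.5 = 193.0000; (r_i+r_j)·cross = 32·193.0000 = 6176.0000
edge 2: (19,18.5)→(20,24)  cross = 19·24 − 20·18.5 = 86.0000; (r_i+r_j)·cross = 39·86.0000 = 3354.0000
edge 3: (20,24)→(16,31.5)  cross = 20·31.5 − 16·24 = 246.0000; (r_i+r_j)·cross = 36·246.0000 = 8856.0000
edge 4: (16,31.5)→(5,39.5)  cross = 16·39.5 − 5·31.5 = 474.5000; (r_i+r_j)·cross = 21·474.5000 = 9964.5000
edge 5: (5,39.5)→(4,38.5)  cross = 5·38.5 − 4·39.5 = 34.5000; (r_i+r_j)·cross = 9·34.5000 = 310.5000
edge 6: (4,38.5)→(1.5,24.5)  cross = 4·24.5 − 1.5·38.5 = 40.2500; (r_i+r_j)·cross = 5.5·40.2500 = 221.3750
edge 7: (1.5,24.5)→(1.5,0)  cross = 1.5·0 − 1.5·24.5 = -36.7500; (r_i+r_j)·cross = 3·-36.7500 = -110.2500
Σcross = 1041.2500 → A = |Σcross|/2 = 520.6250 mm²
Σ(r_i+r_j)·cross = 28826.5000 → first moment M = |Σ|/6 = 4804.4167
R_c = M/A = 4804.4167/520.6250 = 9.2282 mm
θ = 167° = 2.914700 rad
V = θ·R_c·A = 2.914700·9.2282·520.6250 = 14003.433 mm³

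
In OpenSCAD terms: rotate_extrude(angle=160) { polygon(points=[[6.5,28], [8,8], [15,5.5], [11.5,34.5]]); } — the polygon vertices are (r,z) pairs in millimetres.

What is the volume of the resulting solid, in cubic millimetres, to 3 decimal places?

Profile (r,z), 4 vertices: (6.5,28) (8,8) (15,5.5) (11.5,34.5)
edge 0: (6.5,28)→(8,8)  cross = 6.5·8 − 8·28 = -172.0000; (r_i+r_j)·cross = 14.5·-172.0000 = -2494.0000
edge 1: (8,8)→(15,5.5)  cross = 8·5.5 − 15·8 = -76.0000; (r_i+r_j)·cross = 23·-76.0000 = -1748.0000
edge 2: (15,5.5)→(11.5,34.5)  cross = 15·34.5 − 11.5·5.5 = 454.2500; (r_i+r_j)·cross = 26.5·454.2500 = 12037.6250
edge 3: (11.5,34.5)→(6.5,28)  cross = 11.5·28 − 6.5·34.5 = 97.7500; (r_i+r_j)·cross = 18·97.7500 = 1759.5000
Σcross = 304.0000 → A = |Σcross|/2 = 152.0000 mm²
Σ(r_i+r_j)·cross = 9555.1250 → first moment M = |Σ|/6 = 1592.5208
R_c = M/A = 1592.5208/152.0000 = 10.4771 mm
θ = 160° = 2.792527 rad
V = θ·R_c·A = 2.792527·10.4771·152.0000 = 4447.157 mm³

Volume = 4447.157 mm³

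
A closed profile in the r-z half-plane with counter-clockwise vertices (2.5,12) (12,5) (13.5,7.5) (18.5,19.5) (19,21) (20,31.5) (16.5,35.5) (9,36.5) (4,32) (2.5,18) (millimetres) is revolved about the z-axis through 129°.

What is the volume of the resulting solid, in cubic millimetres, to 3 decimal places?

Profile (r,z), 10 vertices: (2.5,12) (12,5) (13.5,7.5) (18.5,19.5) (19,21) (20,31.5) (16.5,35.5) (9,36.5) (4,32) (2.5,18)
edge 0: (2.5,12)→(12,5)  cross = 2.5·5 − 12·12 = -131.5000; (r_i+r_j)·cross = 14.5·-131.5000 = -1906.7500
edge 1: (12,5)→(13.5,7.5)  cross = 12·7.5 − 13.5·5 = 22.5000; (r_i+r_j)·cross = 25.5·22.5000 = 573.7500
edge 2: (13.5,7.5)→(18.5,19.5)  cross = 13.5·19.5 − 18.5·7.5 = 124.5000; (r_i+r_j)·cross = 32·124.5000 = 3984.0000
edge 3: (18.5,19.5)→(19,21)  cross = 18.5·21 − 19·19.5 = 18.0000; (r_i+r_j)·cross = 37.5·18.0000 = 675.0000
edge 4: (19,21)→(20,31.5)  cross = 19·31.5 − 20·21 = 178.5000; (r_i+r_j)·cross = 39·178.5000 = 6961.5000
edge 5: (20,31.5)→(16.5,35.5)  cross = 20·35.5 − 16.5·31.5 = 190.2500; (r_i+r_j)·cross = 36.5·190.2500 = 6944.1250
edge 6: (16.5,35.5)→(9,36.5)  cross = 16.5·36.5 − 9·35.5 = 282.7500; (r_i+r_j)·cross = 25.5·282.7500 = 7210.1250
edge 7: (9,36.5)→(4,32)  cross = 9·32 − 4·36.5 = 142.0000; (r_i+r_j)·cross = 13·142.0000 = 1846.0000
edge 8: (4,32)→(2.5,18)  cross = 4·18 − 2.5·32 = -8.0000; (r_i+r_j)·cross = 6.5·-8.0000 = -52.0000
edge 9: (2.5,18)→(2.5,12)  cross = 2.5·12 − 2.5·18 = -15.0000; (r_i+r_j)·cross = 5·-15.0000 = -75.0000
Σcross = 804.0000 → A = |Σcross|/2 = 402.0000 mm²
Σ(r_i+r_j)·cross = 26160.7500 → first moment M = |Σ|/6 = 4360.1250
R_c = M/A = 4360.1250/402.0000 = 10.8461 mm
θ = 129° = 2.251475 rad
V = θ·R_c·A = 2.251475·10.8461·402.0000 = 9816.711 mm³

Volume = 9816.711 mm³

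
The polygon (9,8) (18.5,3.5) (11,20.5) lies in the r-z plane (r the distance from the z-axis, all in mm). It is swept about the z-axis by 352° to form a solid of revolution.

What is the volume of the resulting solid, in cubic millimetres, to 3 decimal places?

Profile (r,z), 3 vertices: (9,8) (18.5,3.5) (11,20.5)
edge 0: (9,8)→(18.5,3.5)  cross = 9·3.5 − 18.5·8 = -116.5000; (r_i+r_j)·cross = 27.5·-116.5000 = -3203.7500
edge 1: (18.5,3.5)→(11,20.5)  cross = 18.5·20.5 − 11·3.5 = 340.7500; (r_i+r_j)·cross = 29.5·340.7500 = 10052.1250
edge 2: (11,20.5)→(9,8)  cross = 11·8 − 9·20.5 = -96.5000; (r_i+r_j)·cross = 20·-96.5000 = -1930.0000
Σcross = 127.7500 → A = |Σcross|/2 = 63.8750 mm²
Σ(r_i+r_j)·cross = 4918.3750 → first moment M = |Σ|/6 = 819.7292
R_c = M/A = 819.7292/63.8750 = 12.8333 mm
θ = 352° = 6.143559 rad
V = θ·R_c·A = 6.143559·12.8333·63.8750 = 5036.054 mm³

Volume = 5036.054 mm³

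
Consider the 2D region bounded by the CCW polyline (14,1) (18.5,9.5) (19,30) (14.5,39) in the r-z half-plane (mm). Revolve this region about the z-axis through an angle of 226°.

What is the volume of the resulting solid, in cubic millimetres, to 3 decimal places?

Volume = 8459.682 mm³

Profile (r,z), 4 vertices: (14,1) (18.5,9.5) (19,30) (14.5,39)
edge 0: (14,1)→(18.5,9.5)  cross = 14·9.5 − 18.5·1 = 114.5000; (r_i+r_j)·cross = 32.5·114.5000 = 3721.2500
edge 1: (18.5,9.5)→(19,30)  cross = 18.5·30 − 19·9.5 = 374.5000; (r_i+r_j)·cross = 37.5·374.5000 = 14043.7500
edge 2: (19,30)→(14.5,39)  cross = 19·39 − 14.5·30 = 306.0000; (r_i+r_j)·cross = 33.5·306.0000 = 10251.0000
edge 3: (14.5,39)→(14,1)  cross = 14.5·1 − 14·39 = -531.5000; (r_i+r_j)·cross = 28.5·-531.5000 = -15147.7500
Σcross = 263.5000 → A = |Σcross|/2 = 131.7500 mm²
Σ(r_i+r_j)·cross = 12868.2500 → first moment M = |Σ|/6 = 2144.7083
R_c = M/A = 2144.7083/131.7500 = 16.2786 mm
θ = 226° = 3.944444 rad
V = θ·R_c·A = 3.944444·16.2786·131.7500 = 8459.682 mm³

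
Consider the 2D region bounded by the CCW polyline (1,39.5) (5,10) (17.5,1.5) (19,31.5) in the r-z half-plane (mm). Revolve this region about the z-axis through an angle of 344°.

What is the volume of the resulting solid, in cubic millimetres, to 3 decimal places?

Profile (r,z), 4 vertices: (1,39.5) (5,10) (17.5,1.5) (19,31.5)
edge 0: (1,39.5)→(5,10)  cross = 1·10 − 5·39.5 = -187.5000; (r_i+r_j)·cross = 6·-187.5000 = -1125.0000
edge 1: (5,10)→(17.5,1.5)  cross = 5·1.5 − 17.5·10 = -167.5000; (r_i+r_j)·cross = 22.5·-167.5000 = -3768.7500
edge 2: (17.5,1.5)→(19,31.5)  cross = 17.5·31.5 − 19·1.5 = 522.7500; (r_i+r_j)·cross = 36.5·522.7500 = 19080.3750
edge 3: (19,31.5)→(1,39.5)  cross = 19·39.5 − 1·31.5 = 719.0000; (r_i+r_j)·cross = 20·719.0000 = 14380.0000
Σcross = 886.7500 → A = |Σcross|/2 = 443.3750 mm²
Σ(r_i+r_j)·cross = 28566.6250 → first moment M = |Σ|/6 = 4761.1042
R_c = M/A = 4761.1042/443.3750 = 10.7383 mm
θ = 344° = 6.003933 rad
V = θ·R_c·A = 6.003933·10.7383·443.3750 = 28585.349 mm³

Volume = 28585.349 mm³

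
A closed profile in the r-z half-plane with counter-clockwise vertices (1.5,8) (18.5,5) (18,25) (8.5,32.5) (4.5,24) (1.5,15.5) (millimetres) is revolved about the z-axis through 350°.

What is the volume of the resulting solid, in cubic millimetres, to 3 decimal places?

Volume = 21967.732 mm³

Profile (r,z), 6 vertices: (1.5,8) (18.5,5) (18,25) (8.5,32.5) (4.5,24) (1.5,15.5)
edge 0: (1.5,8)→(18.5,5)  cross = 1.5·5 − 18.5·8 = -140.5000; (r_i+r_j)·cross = 20·-140.5000 = -2810.0000
edge 1: (18.5,5)→(18,25)  cross = 18.5·25 − 18·5 = 372.5000; (r_i+r_j)·cross = 36.5·372.5000 = 13596.2500
edge 2: (18,25)→(8.5,32.5)  cross = 18·32.5 − 8.5·25 = 372.5000; (r_i+r_j)·cross = 26.5·372.5000 = 9871.2500
edge 3: (8.5,32.5)→(4.5,24)  cross = 8.5·24 − 4.5·32.5 = 57.7500; (r_i+r_j)·cross = 13·57.7500 = 750.7500
edge 4: (4.5,24)→(1.5,15.5)  cross = 4.5·15.5 − 1.5·24 = 33.7500; (r_i+r_j)·cross = 6·33.7500 = 202.5000
edge 5: (1.5,15.5)→(1.5,8)  cross = 1.5·8 − 1.5·15.5 = -11.2500; (r_i+r_j)·cross = 3·-11.2500 = -33.7500
Σcross = 684.7500 → A = |Σcross|/2 = 342.3750 mm²
Σ(r_i+r_j)·cross = 21577.0000 → first moment M = |Σ|/6 = 3596.1667
R_c = M/A = 3596.1667/342.3750 = 10.5036 mm
θ = 350° = 6.108652 rad
V = θ·R_c·A = 6.108652·10.5036·342.3750 = 21967.732 mm³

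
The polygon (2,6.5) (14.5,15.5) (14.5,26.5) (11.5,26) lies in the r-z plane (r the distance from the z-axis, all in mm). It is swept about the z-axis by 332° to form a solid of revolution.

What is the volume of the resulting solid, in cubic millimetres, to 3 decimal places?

Volume = 5569.957 mm³

Profile (r,z), 4 vertices: (2,6.5) (14.5,15.5) (14.5,26.5) (11.5,26)
edge 0: (2,6.5)→(14.5,15.5)  cross = 2·15.5 − 14.5·6.5 = -63.2500; (r_i+r_j)·cross = 16.5·-63.2500 = -1043.6250
edge 1: (14.5,15.5)→(14.5,26.5)  cross = 14.5·26.5 − 14.5·15.5 = 159.5000; (r_i+r_j)·cross = 29·159.5000 = 4625.5000
edge 2: (14.5,26.5)→(11.5,26)  cross = 14.5·26 − 11.5·26.5 = 72.2500; (r_i+r_j)·cross = 26·72.2500 = 1878.5000
edge 3: (11.5,26)→(2,6.5)  cross = 11.5·6.5 − 2·26 = 22.7500; (r_i+r_j)·cross = 13.5·22.7500 = 307.1250
Σcross = 191.2500 → A = |Σcross|/2 = 95.6250 mm²
Σ(r_i+r_j)·cross = 5767.5000 → first moment M = |Σ|/6 = 961.2500
R_c = M/A = 961.2500/95.6250 = 10.0523 mm
θ = 332° = 5.794493 rad
V = θ·R_c·A = 5.794493·10.0523·95.6250 = 5569.957 mm³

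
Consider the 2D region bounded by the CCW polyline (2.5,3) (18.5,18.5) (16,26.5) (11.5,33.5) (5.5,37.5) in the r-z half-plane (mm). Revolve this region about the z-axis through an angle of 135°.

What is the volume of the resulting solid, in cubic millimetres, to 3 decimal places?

Profile (r,z), 5 vertices: (2.5,3) (18.5,18.5) (16,26.5) (11.5,33.5) (5.5,37.5)
edge 0: (2.5,3)→(18.5,18.5)  cross = 2.5·18.5 − 18.5·3 = -9.2500; (r_i+r_j)·cross = 21·-9.2500 = -194.2500
edge 1: (18.5,18.5)→(16,26.5)  cross = 18.5·26.5 − 16·18.5 = 194.2500; (r_i+r_j)·cross = 34.5·194.2500 = 6701.6250
edge 2: (16,26.5)→(11.5,33.5)  cross = 16·33.5 − 11.5·26.5 = 231.2500; (r_i+r_j)·cross = 27.5·231.2500 = 6359.3750
edge 3: (11.5,33.5)→(5.5,37.5)  cross = 11.5·37.5 − 5.5·33.5 = 247.0000; (r_i+r_j)·cross = 17·247.0000 = 4199.0000
edge 4: (5.5,37.5)→(2.5,3)  cross = 5.5·3 − 2.5·37.5 = -77.2500; (r_i+r_j)·cross = 8·-77.2500 = -618.0000
Σcross = 586.0000 → A = |Σcross|/2 = 293.0000 mm²
Σ(r_i+r_j)·cross = 16447.7500 → first moment M = |Σ|/6 = 2741.2917
R_c = M/A = 2741.2917/293.0000 = 9.3559 mm
θ = 135° = 2.356194 rad
V = θ·R_c·A = 2.356194·9.3559·293.0000 = 6459.016 mm³

Volume = 6459.016 mm³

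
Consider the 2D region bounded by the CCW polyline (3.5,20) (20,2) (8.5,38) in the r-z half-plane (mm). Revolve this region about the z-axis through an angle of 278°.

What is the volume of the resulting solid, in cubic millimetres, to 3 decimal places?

Volume = 10014.560 mm³

Profile (r,z), 3 vertices: (3.5,20) (20,2) (8.5,38)
edge 0: (3.5,20)→(20,2)  cross = 3.5·2 − 20·20 = -393.0000; (r_i+r_j)·cross = 23.5·-393.0000 = -9235.5000
edge 1: (20,2)→(8.5,38)  cross = 20·38 − 8.5·2 = 743.0000; (r_i+r_j)·cross = 28.5·743.0000 = 21175.5000
edge 2: (8.5,38)→(3.5,20)  cross = 8.5·20 − 3.5·38 = 37.0000; (r_i+r_j)·cross = 12·37.0000 = 444.0000
Σcross = 387.0000 → A = |Σcross|/2 = 193.5000 mm²
Σ(r_i+r_j)·cross = 12384.0000 → first moment M = |Σ|/6 = 2064.0000
R_c = M/A = 2064.0000/193.5000 = 10.6667 mm
θ = 278° = 4.852015 rad
V = θ·R_c·A = 4.852015·10.6667·193.5000 = 10014.560 mm³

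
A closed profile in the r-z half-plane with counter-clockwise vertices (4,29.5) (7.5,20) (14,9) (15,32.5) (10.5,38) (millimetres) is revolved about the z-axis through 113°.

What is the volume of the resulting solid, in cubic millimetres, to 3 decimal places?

Profile (r,z), 5 vertices: (4,29.5) (7.5,20) (14,9) (15,32.5) (10.5,38)
edge 0: (4,29.5)→(7.5,20)  cross = 4·20 − 7.5·29.5 = -141.2500; (r_i+r_j)·cross = 11.5·-141.2500 = -1624.3750
edge 1: (7.5,20)→(14,9)  cross = 7.5·9 − 14·20 = -212.5000; (r_i+r_j)·cross = 21.5·-212.5000 = -4568.7500
edge 2: (14,9)→(15,32.5)  cross = 14·32.5 − 15·9 = 320.0000; (r_i+r_j)·cross = 29·320.0000 = 9280.0000
edge 3: (15,32.5)→(10.5,38)  cross = 15·38 − 10.5·32.5 = 228.7500; (r_i+r_j)·cross = 25.5·228.7500 = 5833.1250
edge 4: (10.5,38)→(4,29.5)  cross = 10.5·29.5 − 4·38 = 157.7500; (r_i+r_j)·cross = 14.5·157.7500 = 2287.3750
Σcross = 352.7500 → A = |Σcross|/2 = 176.3750 mm²
Σ(r_i+r_j)·cross = 11207.3750 → first moment M = |Σ|/6 = 1867.8958
R_c = M/A = 1867.8958/176.3750 = 10.5905 mm
θ = 113° = 1.972222 rad
V = θ·R_c·A = 1.972222·10.5905·176.3750 = 3683.905 mm³

Volume = 3683.905 mm³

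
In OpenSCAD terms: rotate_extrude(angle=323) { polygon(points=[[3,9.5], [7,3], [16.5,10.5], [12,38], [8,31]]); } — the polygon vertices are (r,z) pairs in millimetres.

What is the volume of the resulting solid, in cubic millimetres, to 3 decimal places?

Volume = 14507.414 mm³

Profile (r,z), 5 vertices: (3,9.5) (7,3) (16.5,10.5) (12,38) (8,31)
edge 0: (3,9.5)→(7,3)  cross = 3·3 − 7·9.5 = -57.5000; (r_i+r_j)·cross = 10·-57.5000 = -575.0000
edge 1: (7,3)→(16.5,10.5)  cross = 7·10.5 − 16.5·3 = 24.0000; (r_i+r_j)·cross = 23.5·24.0000 = 564.0000
edge 2: (16.5,10.5)→(12,38)  cross = 16.5·38 − 12·10.5 = 501.0000; (r_i+r_j)·cross = 28.5·501.0000 = 14278.5000
edge 3: (12,38)→(8,31)  cross = 12·31 − 8·38 = 68.0000; (r_i+r_j)·cross = 20·68.0000 = 1360.0000
edge 4: (8,31)→(3,9.5)  cross = 8·9.5 − 3·31 = -17.0000; (r_i+r_j)·cross = 11·-17.0000 = -187.0000
Σcross = 518.5000 → A = |Σcross|/2 = 259.2500 mm²
Σ(r_i+r_j)·cross = 15440.5000 → first moment M = |Σ|/6 = 2573.4167
R_c = M/A = 2573.4167/259.2500 = 9.9264 mm
θ = 323° = 5.637413 rad
V = θ·R_c·A = 5.637413·9.9264·259.2500 = 14507.414 mm³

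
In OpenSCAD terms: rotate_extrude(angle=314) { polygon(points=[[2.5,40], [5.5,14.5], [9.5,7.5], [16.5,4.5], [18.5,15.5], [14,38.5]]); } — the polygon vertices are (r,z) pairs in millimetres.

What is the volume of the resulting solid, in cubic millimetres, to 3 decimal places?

Profile (r,z), 6 vertices: (2.5,40) (5.5,14.5) (9.5,7.5) (16.5,4.5) (18.5,15.5) (14,38.5)
edge 0: (2.5,40)→(5.5,14.5)  cross = 2.5·14.5 − 5.5·40 = -183.7500; (r_i+r_j)·cross = 8·-183.7500 = -1470.0000
edge 1: (5.5,14.5)→(9.5,7.5)  cross = 5.5·7.5 − 9.5·14.5 = -96.5000; (r_i+r_j)·cross = 15·-96.5000 = -1447.5000
edge 2: (9.5,7.5)→(16.5,4.5)  cross = 9.5·4.5 − 16.5·7.5 = -81.0000; (r_i+r_j)·cross = 26·-81.0000 = -2106.0000
edge 3: (16.5,4.5)→(18.5,15.5)  cross = 16.5·15.5 − 18.5·4.5 = 172.5000; (r_i+r_j)·cross = 35·172.5000 = 6037.5000
edge 4: (18.5,15.5)→(14,38.5)  cross = 18.5·38.5 − 14·15.5 = 495.2500; (r_i+r_j)·cross = 32.5·495.2500 = 16095.6250
edge 5: (14,38.5)→(2.5,40)  cross = 14·40 − 2.5·38.5 = 463.7500; (r_i+r_j)·cross = 16.5·463.7500 = 7651.8750
Σcross = 770.2500 → A = |Σcross|/2 = 385.1250 mm²
Σ(r_i+r_j)·cross = 24761.5000 → first moment M = |Σ|/6 = 4126.9167
R_c = M/A = 4126.9167/385.1250 = 10.7158 mm
θ = 314° = 5.480334 rad
V = θ·R_c·A = 5.480334·10.7158·385.1250 = 22616.881 mm³

Volume = 22616.881 mm³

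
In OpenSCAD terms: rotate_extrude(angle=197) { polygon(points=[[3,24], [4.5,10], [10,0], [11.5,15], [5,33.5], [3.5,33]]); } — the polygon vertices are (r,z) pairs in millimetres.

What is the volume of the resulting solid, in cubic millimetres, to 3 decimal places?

Profile (r,z), 6 vertices: (3,24) (4.5,10) (10,0) (11.5,15) (5,33.5) (3.5,33)
edge 0: (3,24)→(4.5,10)  cross = 3·10 − 4.5·24 = -78.0000; (r_i+r_j)·cross = 7.5·-78.0000 = -585.0000
edge 1: (4.5,10)→(10,0)  cross = 4.5·0 − 10·10 = -100.0000; (r_i+r_j)·cross = 14.5·-100.0000 = -1450.0000
edge 2: (10,0)→(11.5,15)  cross = 10·15 − 11.5·0 = 150.0000; (r_i+r_j)·cross = 21.5·150.0000 = 3225.0000
edge 3: (11.5,15)→(5,33.5)  cross = 11.5·33.5 − 5·15 = 310.2500; (r_i+r_j)·cross = 16.5·310.2500 = 5119.1250
edge 4: (5,33.5)→(3.5,33)  cross = 5·33 − 3.5·33.5 = 47.7500; (r_i+r_j)·cross = 8.5·47.7500 = 405.8750
edge 5: (3.5,33)→(3,24)  cross = 3.5·24 − 3·33 = -15.0000; (r_i+r_j)·cross = 6.5·-15.0000 = -97.5000
Σcross = 315.0000 → A = |Σcross|/2 = 157.5000 mm²
Σ(r_i+r_j)·cross = 6617.5000 → first moment M = |Σ|/6 = 1102.9167
R_c = M/A = 1102.9167/157.5000 = 7.0026 mm
θ = 197° = 3.438299 rad
V = θ·R_c·A = 3.438299·7.0026·157.5000 = 3792.157 mm³

Volume = 3792.157 mm³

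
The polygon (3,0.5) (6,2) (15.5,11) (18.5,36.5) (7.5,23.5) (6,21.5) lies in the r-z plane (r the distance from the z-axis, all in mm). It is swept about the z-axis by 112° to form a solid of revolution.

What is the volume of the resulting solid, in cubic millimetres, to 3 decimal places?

Volume = 5539.122 mm³

Profile (r,z), 6 vertices: (3,0.5) (6,2) (15.5,11) (18.5,36.5) (7.5,23.5) (6,21.5)
edge 0: (3,0.5)→(6,2)  cross = 3·2 − 6·0.5 = 3.0000; (r_i+r_j)·cross = 9·3.0000 = 27.0000
edge 1: (6,2)→(15.5,11)  cross = 6·11 − 15.5·2 = 35.0000; (r_i+r_j)·cross = 21.5·35.0000 = 752.5000
edge 2: (15.5,11)→(18.5,36.5)  cross = 15.5·36.5 − 18.5·11 = 362.2500; (r_i+r_j)·cross = 34·362.2500 = 12316.5000
edge 3: (18.5,36.5)→(7.5,23.5)  cross = 18.5·23.5 − 7.5·36.5 = 161.0000; (r_i+r_j)·cross = 26·161.0000 = 4186.0000
edge 4: (7.5,23.5)→(6,21.5)  cross = 7.5·21.5 − 6·23.5 = 20.2500; (r_i+r_j)·cross = 13.5·20.2500 = 273.3750
edge 5: (6,21.5)→(3,0.5)  cross = 6·0.5 − 3·21.5 = -61.5000; (r_i+r_j)·cross = 9·-61.5000 = -553.5000
Σcross = 520.0000 → A = |Σcross|/2 = 260.0000 mm²
Σ(r_i+r_j)·cross = 17001.8750 → first moment M = |Σ|/6 = 2833.6458
R_c = M/A = 2833.6458/260.0000 = 10.8986 mm
θ = 112° = 1.954769 rad
V = θ·R_c·A = 1.954769·10.8986·260.0000 = 5539.122 mm³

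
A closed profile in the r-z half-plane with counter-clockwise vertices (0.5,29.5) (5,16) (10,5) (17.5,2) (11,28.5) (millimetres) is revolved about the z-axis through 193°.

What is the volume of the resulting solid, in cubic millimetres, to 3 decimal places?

Profile (r,z), 5 vertices: (0.5,29.5) (5,16) (10,5) (17.5,2) (11,28.5)
edge 0: (0.5,29.5)→(5,16)  cross = 0.5·16 − 5·29.5 = -139.5000; (r_i+r_j)·cross = 5.5·-139.5000 = -767.2500
edge 1: (5,16)→(10,5)  cross = 5·5 − 10·16 = -135.0000; (r_i+r_j)·cross = 15·-135.0000 = -2025.0000
edge 2: (10,5)→(17.5,2)  cross = 10·2 − 17.5·5 = -67.5000; (r_i+r_j)·cross = 27.5·-67.5000 = -1856.2500
edge 3: (17.5,2)→(11,28.5)  cross = 17.5·28.5 − 11·2 = 476.7500; (r_i+r_j)·cross = 28.5·476.7500 = 13587.3750
edge 4: (11,28.5)→(0.5,29.5)  cross = 11·29.5 − 0.5·28.5 = 310.2500; (r_i+r_j)·cross = 11.5·310.2500 = 3567.8750
Σcross = 445.0000 → A = |Σcross|/2 = 222.5000 mm²
Σ(r_i+r_j)·cross = 12506.7500 → first moment M = |Σ|/6 = 2084.4583
R_c = M/A = 2084.4583/222.5000 = 9.3684 mm
θ = 193° = 3.368485 rad
V = θ·R_c·A = 3.368485·9.3684·222.5000 = 7021.468 mm³

Volume = 7021.468 mm³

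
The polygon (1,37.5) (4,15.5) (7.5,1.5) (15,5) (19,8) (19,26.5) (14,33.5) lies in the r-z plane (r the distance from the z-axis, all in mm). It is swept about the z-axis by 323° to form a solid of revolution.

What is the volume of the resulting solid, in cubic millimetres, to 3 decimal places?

Profile (r,z), 7 vertices: (1,37.5) (4,15.5) (7.5,1.5) (15,5) (19,8) (19,26.5) (14,33.5)
edge 0: (1,37.5)→(4,15.5)  cross = 1·15.5 − 4·37.5 = -134.5000; (r_i+r_j)·cross = 5·-134.5000 = -672.5000
edge 1: (4,15.5)→(7.5,1.5)  cross = 4·1.5 − 7.5·15.5 = -110.2500; (r_i+r_j)·cross = 11.5·-110.2500 = -1267.8750
edge 2: (7.5,1.5)→(15,5)  cross = 7.5·5 − 15·1.5 = 15.0000; (r_i+r_j)·cross = 22.5·15.0000 = 337.5000
edge 3: (15,5)→(19,8)  cross = 15·8 − 19·5 = 25.0000; (r_i+r_j)·cross = 34·25.0000 = 850.0000
edge 4: (19,8)→(19,26.5)  cross = 19·26.5 − 19·8 = 351.5000; (r_i+r_j)·cross = 38·351.5000 = 13357.0000
edge 5: (19,26.5)→(14,33.5)  cross = 19·33.5 − 14·26.5 = 265.5000; (r_i+r_j)·cross = 33·265.5000 = 8761.5000
edge 6: (14,33.5)→(1,37.5)  cross = 14·37.5 − 1·33.5 = 491.5000; (r_i+r_j)·cross = 15·491.5000 = 7372.5000
Σcross = 903.7500 → A = |Σcross|/2 = 451.8750 mm²
Σ(r_i+r_j)·cross = 28738.1250 → first moment M = |Σ|/6 = 4789.6875
R_c = M/A = 4789.6875/451.8750 = 10.5996 mm
θ = 323° = 5.637413 rad
V = θ·R_c·A = 5.637413·10.5996·451.8750 = 27001.449 mm³

Volume = 27001.449 mm³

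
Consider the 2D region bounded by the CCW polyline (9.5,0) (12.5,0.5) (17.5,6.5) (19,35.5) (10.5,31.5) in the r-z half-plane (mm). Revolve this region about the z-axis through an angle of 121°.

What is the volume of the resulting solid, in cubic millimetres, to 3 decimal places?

Profile (r,z), 5 vertices: (9.5,0) (12.5,0.5) (17.5,6.5) (19,35.5) (10.5,31.5)
edge 0: (9.5,0)→(12.5,0.5)  cross = 9.5·0.5 − 12.5·0 = 4.7500; (r_i+r_j)·cross = 22·4.7500 = 104.5000
edge 1: (12.5,0.5)→(17.5,6.5)  cross = 12.5·6.5 − 17.5·0.5 = 72.5000; (r_i+r_j)·cross = 30·72.5000 = 2175.0000
edge 2: (17.5,6.5)→(19,35.5)  cross = 17.5·35.5 − 19·6.5 = 497.7500; (r_i+r_j)·cross = 36.5·497.7500 = 18167.8750
edge 3: (19,35.5)→(10.5,31.5)  cross = 19·31.5 − 10.5·35.5 = 225.7500; (r_i+r_j)·cross = 29.5·225.7500 = 6659.6250
edge 4: (10.5,31.5)→(9.5,0)  cross = 10.5·0 − 9.5·31.5 = -299.2500; (r_i+r_j)·cross = 20·-299.2500 = -5985.0000
Σcross = 501.5000 → A = |Σcross|/2 = 250.7500 mm²
Σ(r_i+r_j)·cross = 21122.0000 → first moment M = |Σ|/6 = 3520.3333
R_c = M/A = 3520.3333/250.7500 = 14.0392 mm
θ = 121° = 2.111848 rad
V = θ·R_c·A = 2.111848·14.0392·250.7500 = 7434.410 mm³

Volume = 7434.410 mm³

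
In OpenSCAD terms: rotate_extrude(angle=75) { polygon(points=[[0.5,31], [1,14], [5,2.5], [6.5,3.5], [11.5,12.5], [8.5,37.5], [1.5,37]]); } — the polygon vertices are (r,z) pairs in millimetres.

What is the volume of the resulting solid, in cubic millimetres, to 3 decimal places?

Volume = 2061.643 mm³

Profile (r,z), 7 vertices: (0.5,31) (1,14) (5,2.5) (6.5,3.5) (11.5,12.5) (8.5,37.5) (1.5,37)
edge 0: (0.5,31)→(1,14)  cross = 0.5·14 − 1·31 = -24.0000; (r_i+r_j)·cross = 1.5·-24.0000 = -36.0000
edge 1: (1,14)→(5,2.5)  cross = 1·2.5 − 5·14 = -67.5000; (r_i+r_j)·cross = 6·-67.5000 = -405.0000
edge 2: (5,2.5)→(6.5,3.5)  cross = 5·3.5 − 6.5·2.5 = 1.2500; (r_i+r_j)·cross = 11.5·1.2500 = 14.3750
edge 3: (6.5,3.5)→(11.5,12.5)  cross = 6.5·12.5 − 11.5·3.5 = 41.0000; (r_i+r_j)·cross = 18·41.0000 = 738.0000
edge 4: (11.5,12.5)→(8.5,37.5)  cross = 11.5·37.5 − 8.5·12.5 = 325.0000; (r_i+r_j)·cross = 20·325.0000 = 6500.0000
edge 5: (8.5,37.5)→(1.5,37)  cross = 8.5·37 − 1.5·37.5 = 258.2500; (r_i+r_j)·cross = 10·258.2500 = 2582.5000
edge 6: (1.5,37)→(0.5,31)  cross = 1.5·31 − 0.5·37 = 28.0000; (r_i+r_j)·cross = 2·28.0000 = 56.0000
Σcross = 562.0000 → A = |Σcross|/2 = 281.0000 mm²
Σ(r_i+r_j)·cross = 9449.8750 → first moment M = |Σ|/6 = 1574.9792
R_c = M/A = 1574.9792/281.0000 = 5.6049 mm
θ = 75° = 1.308997 rad
V = θ·R_c·A = 1.308997·5.6049·281.0000 = 2061.643 mm³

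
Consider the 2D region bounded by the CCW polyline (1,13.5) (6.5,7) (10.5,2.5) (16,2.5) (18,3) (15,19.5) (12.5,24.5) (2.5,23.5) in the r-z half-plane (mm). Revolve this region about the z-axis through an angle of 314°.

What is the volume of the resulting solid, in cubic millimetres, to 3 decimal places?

Profile (r,z), 8 vertices: (1,13.5) (6.5,7) (10.5,2.5) (16,2.5) (18,3) (15,19.5) (12.5,24.5) (2.5,23.5)
edge 0: (1,13.5)→(6.5,7)  cross = 1·7 − 6.5·13.5 = -80.7500; (r_i+r_j)·cross = 7.5·-80.7500 = -605.6250
edge 1: (6.5,7)→(10.5,2.5)  cross = 6.5·2.5 − 10.5·7 = -57.2500; (r_i+r_j)·cross = 17·-57.2500 = -973.2500
edge 2: (10.5,2.5)→(16,2.5)  cross = 10.5·2.5 − 16·2.5 = -13.7500; (r_i+r_j)·cross = 26.5·-13.7500 = -364.3750
edge 3: (16,2.5)→(18,3)  cross = 16·3 − 18·2.5 = 3.0000; (r_i+r_j)·cross = 34·3.0000 = 102.0000
edge 4: (18,3)→(15,19.5)  cross = 18·19.5 − 15·3 = 306.0000; (r_i+r_j)·cross = 33·306.0000 = 10098.0000
edge 5: (15,19.5)→(12.5,24.5)  cross = 15·24.5 − 12.5·19.5 = 123.7500; (r_i+r_j)·cross = 27.5·123.7500 = 3403.1250
edge 6: (12.5,24.5)→(2.5,23.5)  cross = 12.5·23.5 − 2.5·24.5 = 232.5000; (r_i+r_j)·cross = 15·232.5000 = 3487.5000
edge 7: (2.5,23.5)→(1,13.5)  cross = 2.5·13.5 − 1·23.5 = 10.2500; (r_i+r_j)·cross = 3.5·10.2500 = 35.8750
Σcross = 523.7500 → A = |Σcross|/2 = 261.8750 mm²
Σ(r_i+r_j)·cross = 15183.2500 → first moment M = |Σ|/6 = 2530.5417
R_c = M/A = 2530.5417/261.8750 = 9.6632 mm
θ = 314° = 5.480334 rad
V = θ·R_c·A = 5.480334·9.6632·261.8750 = 13868.213 mm³

Volume = 13868.213 mm³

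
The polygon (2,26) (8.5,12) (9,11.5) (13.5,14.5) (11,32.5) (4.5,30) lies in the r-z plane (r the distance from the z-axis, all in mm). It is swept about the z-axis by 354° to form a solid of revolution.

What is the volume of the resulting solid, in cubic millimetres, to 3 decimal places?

Profile (r,z), 6 vertices: (2,26) (8.5,12) (9,11.5) (13.5,14.5) (11,32.5) (4.5,30)
edge 0: (2,26)→(8.5,12)  cross = 2·12 − 8.5·26 = -197.0000; (r_i+r_j)·cross = 10.5·-197.0000 = -2068.5000
edge 1: (8.5,12)→(9,11.5)  cross = 8.5·11.5 − 9·12 = -10.2500; (r_i+r_j)·cross = 17.5·-10.2500 = -179.3750
edge 2: (9,11.5)→(13.5,14.5)  cross = 9·14.5 − 13.5·11.5 = -24.7500; (r_i+r_j)·cross = 22.5·-24.7500 = -556.8750
edge 3: (13.5,14.5)→(11,32.5)  cross = 13.5·32.5 − 11·14.5 = 279.2500; (r_i+r_j)·cross = 24.5·279.2500 = 6841.6250
edge 4: (11,32.5)→(4.5,30)  cross = 11·30 − 4.5·32.5 = 183.7500; (r_i+r_j)·cross = 15.5·183.7500 = 2848.1250
edge 5: (4.5,30)→(2,26)  cross = 4.5·26 − 2·30 = 57.0000; (r_i+r_j)·cross = 6.5·57.0000 = 370.5000
Σcross = 288.0000 → A = |Σcross|/2 = 144.0000 mm²
Σ(r_i+r_j)·cross = 7255.5000 → first moment M = |Σ|/6 = 1209.2500
R_c = M/A = 1209.2500/144.0000 = 8.3976 mm
θ = 354° = 6.178466 rad
V = θ·R_c·A = 6.178466·8.3976·144.0000 = 7471.309 mm³

Volume = 7471.309 mm³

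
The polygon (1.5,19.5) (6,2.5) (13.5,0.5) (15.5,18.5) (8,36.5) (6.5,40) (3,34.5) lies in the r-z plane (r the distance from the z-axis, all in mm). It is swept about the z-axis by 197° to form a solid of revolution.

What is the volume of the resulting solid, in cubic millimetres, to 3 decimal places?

Profile (r,z), 7 vertices: (1.5,19.5) (6,2.5) (13.5,0.5) (15.5,18.5) (8,36.5) (6.5,40) (3,34.5)
edge 0: (1.5,19.5)→(6,2.5)  cross = 1.5·2.5 − 6·19.5 = -113.2500; (r_i+r_j)·cross = 7.5·-113.2500 = -849.3750
edge 1: (6,2.5)→(13.5,0.5)  cross = 6·0.5 − 13.5·2.5 = -30.7500; (r_i+r_j)·cross = 19.5·-30.7500 = -599.6250
edge 2: (13.5,0.5)→(15.5,18.5)  cross = 13.5·18.5 − 15.5·0.5 = 242.0000; (r_i+r_j)·cross = 29·242.0000 = 7018.0000
edge 3: (15.5,18.5)→(8,36.5)  cross = 15.5·36.5 − 8·18.5 = 417.7500; (r_i+r_j)·cross = 23.5·417.7500 = 9817.1250
edge 4: (8,36.5)→(6.5,40)  cross = 8·40 − 6.5·36.5 = 82.7500; (r_i+r_j)·cross = 14.5·82.7500 = 1199.8750
edge 5: (6.5,40)→(3,34.5)  cross = 6.5·34.5 − 3·40 = 104.2500; (r_i+r_j)·cross = 9.5·104.2500 = 990.3750
edge 6: (3,34.5)→(1.5,19.5)  cross = 3·19.5 − 1.5·34.5 = 6.7500; (r_i+r_j)·cross = 4.5·6.7500 = 30.3750
Σcross = 709.5000 → A = |Σcross|/2 = 354.7500 mm²
Σ(r_i+r_j)·cross = 17606.7500 → first moment M = |Σ|/6 = 2934.4583
R_c = M/A = 2934.4583/354.7500 = 8.2719 mm
θ = 197° = 3.438299 rad
V = θ·R_c·A = 3.438299·8.2719·354.7500 = 10089.544 mm³

Volume = 10089.544 mm³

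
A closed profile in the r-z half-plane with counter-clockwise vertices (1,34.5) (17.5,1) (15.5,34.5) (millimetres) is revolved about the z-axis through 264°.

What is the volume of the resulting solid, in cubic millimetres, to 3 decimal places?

Profile (r,z), 3 vertices: (1,34.5) (17.5,1) (15.5,34.5)
edge 0: (1,34.5)→(17.5,1)  cross = 1·1 − 17.5·34.5 = -602.7500; (r_i+r_j)·cross = 18.5·-602.7500 = -11150.8750
edge 1: (17.5,1)→(15.5,34.5)  cross = 17.5·34.5 − 15.5·1 = 588.2500; (r_i+r_j)·cross = 33·588.2500 = 19412.2500
edge 2: (15.5,34.5)→(1,34.5)  cross = 15.5·34.5 − 1·34.5 = 500.2500; (r_i+r_j)·cross = 16.5·500.2500 = 8254.1250
Σcross = 485.7500 → A = |Σcross|/2 = 242.8750 mm²
Σ(r_i+r_j)·cross = 16515.5000 → first moment M = |Σ|/6 = 2752.5833
R_c = M/A = 2752.5833/242.8750 = 11.3333 mm
θ = 264° = 4.607669 rad
V = θ·R_c·A = 4.607669·11.3333·242.8750 = 12682.994 mm³

Volume = 12682.994 mm³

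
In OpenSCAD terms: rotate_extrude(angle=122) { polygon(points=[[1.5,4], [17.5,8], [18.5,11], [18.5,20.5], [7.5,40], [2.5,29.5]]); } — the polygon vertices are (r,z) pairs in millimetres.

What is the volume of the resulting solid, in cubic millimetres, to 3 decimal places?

Profile (r,z), 6 vertices: (1.5,4) (17.5,8) (18.5,11) (18.5,20.5) (7.5,40) (2.5,29.5)
edge 0: (1.5,4)→(17.5,8)  cross = 1.5·8 − 17.5·4 = -58.0000; (r_i+r_j)·cross = 19·-58.0000 = -1102.0000
edge 1: (17.5,8)→(18.5,11)  cross = 17.5·11 − 18.5·8 = 44.5000; (r_i+r_j)·cross = 36·44.5000 = 1602.0000
edge 2: (18.5,11)→(18.5,20.5)  cross = 18.5·20.5 − 18.5·11 = 175.7500; (r_i+r_j)·cross = 37·175.7500 = 6502.7500
edge 3: (18.5,20.5)→(7.5,40)  cross = 18.5·40 − 7.5·20.5 = 586.2500; (r_i+r_j)·cross = 26·586.2500 = 15242.5000
edge 4: (7.5,40)→(2.5,29.5)  cross = 7.5·29.5 − 2.5·40 = 121.2500; (r_i+r_j)·cross = 10·121.2500 = 1212.5000
edge 5: (2.5,29.5)→(1.5,4)  cross = 2.5·4 − 1.5·29.5 = -34.2500; (r_i+r_j)·cross = 4·-34.2500 = -137.0000
Σcross = 835.5000 → A = |Σcross|/2 = 417.7500 mm²
Σ(r_i+r_j)·cross = 23320.7500 → first moment M = |Σ|/6 = 3886.7917
R_c = M/A = 3886.7917/417.7500 = 9.3041 mm
θ = 122° = 2.129302 rad
V = θ·R_c·A = 2.129302·9.3041·417.7500 = 8276.152 mm³

Volume = 8276.152 mm³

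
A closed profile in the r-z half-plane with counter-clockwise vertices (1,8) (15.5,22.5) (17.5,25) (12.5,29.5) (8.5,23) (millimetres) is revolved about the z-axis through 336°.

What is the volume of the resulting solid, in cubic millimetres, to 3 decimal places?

Profile (r,z), 5 vertices: (1,8) (15.5,22.5) (17.5,25) (12.5,29.5) (8.5,23)
edge 0: (1,8)→(15.5,22.5)  cross = 1·22.5 − 15.5·8 = -101.5000; (r_i+r_j)·cross = 16.5·-101.5000 = -1674.7500
edge 1: (15.5,22.5)→(17.5,25)  cross = 15.5·25 − 17.5·22.5 = -6.2500; (r_i+r_j)·cross = 33·-6.2500 = -206.2500
edge 2: (17.5,25)→(12.5,29.5)  cross = 17.5·29.5 − 12.5·25 = 203.7500; (r_i+r_j)·cross = 30·203.7500 = 6112.5000
edge 3: (12.5,29.5)→(8.5,23)  cross = 12.5·23 − 8.5·29.5 = 36.7500; (r_i+r_j)·cross = 21·36.7500 = 771.7500
edge 4: (8.5,23)→(1,8)  cross = 8.5·8 − 1·23 = 45.0000; (r_i+r_j)·cross = 9.5·45.0000 = 427.5000
Σcross = 177.7500 → A = |Σcross|/2 = 88.8750 mm²
Σ(r_i+r_j)·cross = 5430.7500 → first moment M = |Σ|/6 = 905.1250
R_c = M/A = 905.1250/88.8750 = 10.1842 mm
θ = 336° = 5.864306 rad
V = θ·R_c·A = 5.864306·10.1842·88.8750 = 5307.930 mm³

Volume = 5307.930 mm³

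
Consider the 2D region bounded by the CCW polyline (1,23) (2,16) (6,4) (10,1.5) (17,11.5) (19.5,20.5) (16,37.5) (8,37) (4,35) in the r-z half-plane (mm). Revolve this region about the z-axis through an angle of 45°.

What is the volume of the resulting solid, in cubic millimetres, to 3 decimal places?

Profile (r,z), 9 vertices: (1,23) (2,16) (6,4) (10,1.5) (17,11.5) (19.5,20.5) (16,37.5) (8,37) (4,35)
edge 0: (1,23)→(2,16)  cross = 1·16 − 2·23 = -30.0000; (r_i+r_j)·cross = 3·-30.0000 = -90.0000
edge 1: (2,16)→(6,4)  cross = 2·4 − 6·16 = -88.0000; (r_i+r_j)·cross = 8·-88.0000 = -704.0000
edge 2: (6,4)→(10,1.5)  cross = 6·1.5 − 10·4 = -31.0000; (r_i+r_j)·cross = 16·-31.0000 = -496.0000
edge 3: (10,1.5)→(17,11.5)  cross = 10·11.5 − 17·1.5 = 89.5000; (r_i+r_j)·cross = 27·89.5000 = 2416.5000
edge 4: (17,11.5)→(19.5,20.5)  cross = 17·20.5 − 19.5·11.5 = 124.2500; (r_i+r_j)·cross = 36.5·124.2500 = 4535.1250
edge 5: (19.5,20.5)→(16,37.5)  cross = 19.5·37.5 − 16·20.5 = 403.2500; (r_i+r_j)·cross = 35.5·403.2500 = 14315.3750
edge 6: (16,37.5)→(8,37)  cross = 16·37 − 8·37.5 = 292.0000; (r_i+r_j)·cross = 24·292.0000 = 7008.0000
edge 7: (8,37)→(4,35)  cross = 8·35 − 4·37 = 132.0000; (r_i+r_j)·cross = 12·132.0000 = 1584.0000
edge 8: (4,35)→(1,23)  cross = 4·23 − 1·35 = 57.0000; (r_i+r_j)·cross = 5·57.0000 = 285.0000
Σcross = 949.0000 → A = |Σcross|/2 = 474.5000 mm²
Σ(r_i+r_j)·cross = 28854.0000 → first moment M = |Σ|/6 = 4809.0000
R_c = M/A = 4809.0000/474.5000 = 10.1349 mm
θ = 45° = 0.785398 rad
V = θ·R_c·A = 0.785398·10.1349·474.5000 = 3776.980 mm³

Volume = 3776.980 mm³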